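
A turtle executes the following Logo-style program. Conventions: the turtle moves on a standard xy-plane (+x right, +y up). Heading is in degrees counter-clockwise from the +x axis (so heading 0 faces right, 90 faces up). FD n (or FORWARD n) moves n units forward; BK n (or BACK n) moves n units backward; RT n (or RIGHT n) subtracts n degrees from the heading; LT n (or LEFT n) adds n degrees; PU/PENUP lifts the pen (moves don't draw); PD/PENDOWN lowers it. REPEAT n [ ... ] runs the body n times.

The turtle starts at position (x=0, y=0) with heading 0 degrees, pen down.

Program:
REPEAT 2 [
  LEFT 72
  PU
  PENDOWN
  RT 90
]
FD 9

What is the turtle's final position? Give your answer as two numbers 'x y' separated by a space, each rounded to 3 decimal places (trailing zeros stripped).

Executing turtle program step by step:
Start: pos=(0,0), heading=0, pen down
REPEAT 2 [
  -- iteration 1/2 --
  LT 72: heading 0 -> 72
  PU: pen up
  PD: pen down
  RT 90: heading 72 -> 342
  -- iteration 2/2 --
  LT 72: heading 342 -> 54
  PU: pen up
  PD: pen down
  RT 90: heading 54 -> 324
]
FD 9: (0,0) -> (7.281,-5.29) [heading=324, draw]
Final: pos=(7.281,-5.29), heading=324, 1 segment(s) drawn

Answer: 7.281 -5.29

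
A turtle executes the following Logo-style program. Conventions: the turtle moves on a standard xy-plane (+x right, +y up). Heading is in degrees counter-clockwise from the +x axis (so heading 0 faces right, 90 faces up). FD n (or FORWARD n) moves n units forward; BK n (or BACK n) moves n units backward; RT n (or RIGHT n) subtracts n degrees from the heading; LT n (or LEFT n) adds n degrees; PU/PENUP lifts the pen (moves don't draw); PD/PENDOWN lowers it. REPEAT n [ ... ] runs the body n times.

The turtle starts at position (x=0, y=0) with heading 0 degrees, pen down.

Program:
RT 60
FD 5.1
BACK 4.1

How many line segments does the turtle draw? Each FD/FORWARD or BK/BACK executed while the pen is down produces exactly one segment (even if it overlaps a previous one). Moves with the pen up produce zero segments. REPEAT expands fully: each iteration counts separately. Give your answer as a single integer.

Answer: 2

Derivation:
Executing turtle program step by step:
Start: pos=(0,0), heading=0, pen down
RT 60: heading 0 -> 300
FD 5.1: (0,0) -> (2.55,-4.417) [heading=300, draw]
BK 4.1: (2.55,-4.417) -> (0.5,-0.866) [heading=300, draw]
Final: pos=(0.5,-0.866), heading=300, 2 segment(s) drawn
Segments drawn: 2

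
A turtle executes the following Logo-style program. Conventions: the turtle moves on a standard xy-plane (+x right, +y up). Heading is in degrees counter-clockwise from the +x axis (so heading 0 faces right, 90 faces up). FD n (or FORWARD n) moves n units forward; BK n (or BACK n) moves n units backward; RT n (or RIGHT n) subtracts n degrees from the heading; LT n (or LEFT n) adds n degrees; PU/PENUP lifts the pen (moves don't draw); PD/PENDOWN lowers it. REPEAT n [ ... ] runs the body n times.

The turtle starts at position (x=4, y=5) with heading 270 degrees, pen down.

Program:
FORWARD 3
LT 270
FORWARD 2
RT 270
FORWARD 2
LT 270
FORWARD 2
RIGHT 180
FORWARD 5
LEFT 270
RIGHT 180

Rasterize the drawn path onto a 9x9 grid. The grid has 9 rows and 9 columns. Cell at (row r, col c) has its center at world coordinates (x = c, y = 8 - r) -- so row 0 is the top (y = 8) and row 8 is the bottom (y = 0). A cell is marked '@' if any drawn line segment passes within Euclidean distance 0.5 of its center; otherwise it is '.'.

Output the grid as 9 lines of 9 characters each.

Answer: .........
.........
.........
....@....
....@....
....@....
..@@@....
..@......
@@@@@@...

Derivation:
Segment 0: (4,5) -> (4,2)
Segment 1: (4,2) -> (2,2)
Segment 2: (2,2) -> (2,0)
Segment 3: (2,0) -> (-0,0)
Segment 4: (-0,0) -> (5,0)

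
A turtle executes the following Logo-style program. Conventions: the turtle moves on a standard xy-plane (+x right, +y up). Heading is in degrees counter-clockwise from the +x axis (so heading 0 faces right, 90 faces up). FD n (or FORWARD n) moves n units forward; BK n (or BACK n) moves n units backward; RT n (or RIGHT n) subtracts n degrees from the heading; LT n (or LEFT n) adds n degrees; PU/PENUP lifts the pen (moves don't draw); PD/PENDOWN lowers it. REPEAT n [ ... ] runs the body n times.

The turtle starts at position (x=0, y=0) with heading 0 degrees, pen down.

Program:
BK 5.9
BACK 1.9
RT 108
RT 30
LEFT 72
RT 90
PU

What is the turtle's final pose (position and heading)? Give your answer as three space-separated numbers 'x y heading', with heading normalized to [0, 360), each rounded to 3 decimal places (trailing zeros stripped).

Executing turtle program step by step:
Start: pos=(0,0), heading=0, pen down
BK 5.9: (0,0) -> (-5.9,0) [heading=0, draw]
BK 1.9: (-5.9,0) -> (-7.8,0) [heading=0, draw]
RT 108: heading 0 -> 252
RT 30: heading 252 -> 222
LT 72: heading 222 -> 294
RT 90: heading 294 -> 204
PU: pen up
Final: pos=(-7.8,0), heading=204, 2 segment(s) drawn

Answer: -7.8 0 204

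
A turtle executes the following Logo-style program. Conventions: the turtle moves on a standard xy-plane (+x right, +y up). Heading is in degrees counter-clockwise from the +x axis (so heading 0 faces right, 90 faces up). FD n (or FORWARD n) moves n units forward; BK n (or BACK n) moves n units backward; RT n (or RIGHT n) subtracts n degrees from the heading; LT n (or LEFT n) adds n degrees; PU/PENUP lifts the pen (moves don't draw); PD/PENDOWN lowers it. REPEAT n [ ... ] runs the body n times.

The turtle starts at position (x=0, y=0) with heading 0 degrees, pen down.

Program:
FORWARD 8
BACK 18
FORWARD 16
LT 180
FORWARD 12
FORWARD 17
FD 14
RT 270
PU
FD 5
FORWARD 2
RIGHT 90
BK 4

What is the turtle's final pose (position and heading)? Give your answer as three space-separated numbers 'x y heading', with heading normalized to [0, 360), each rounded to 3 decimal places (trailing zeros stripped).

Executing turtle program step by step:
Start: pos=(0,0), heading=0, pen down
FD 8: (0,0) -> (8,0) [heading=0, draw]
BK 18: (8,0) -> (-10,0) [heading=0, draw]
FD 16: (-10,0) -> (6,0) [heading=0, draw]
LT 180: heading 0 -> 180
FD 12: (6,0) -> (-6,0) [heading=180, draw]
FD 17: (-6,0) -> (-23,0) [heading=180, draw]
FD 14: (-23,0) -> (-37,0) [heading=180, draw]
RT 270: heading 180 -> 270
PU: pen up
FD 5: (-37,0) -> (-37,-5) [heading=270, move]
FD 2: (-37,-5) -> (-37,-7) [heading=270, move]
RT 90: heading 270 -> 180
BK 4: (-37,-7) -> (-33,-7) [heading=180, move]
Final: pos=(-33,-7), heading=180, 6 segment(s) drawn

Answer: -33 -7 180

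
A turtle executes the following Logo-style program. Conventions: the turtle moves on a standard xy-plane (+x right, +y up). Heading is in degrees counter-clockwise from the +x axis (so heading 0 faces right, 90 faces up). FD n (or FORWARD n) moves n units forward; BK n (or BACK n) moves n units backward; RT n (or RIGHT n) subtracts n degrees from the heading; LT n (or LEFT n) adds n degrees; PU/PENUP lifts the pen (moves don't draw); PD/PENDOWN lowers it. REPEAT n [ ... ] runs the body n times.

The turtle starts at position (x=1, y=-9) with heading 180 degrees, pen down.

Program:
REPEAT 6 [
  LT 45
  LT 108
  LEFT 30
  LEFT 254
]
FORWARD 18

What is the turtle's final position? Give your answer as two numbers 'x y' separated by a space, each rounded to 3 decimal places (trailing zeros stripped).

Answer: 4.742 -26.607

Derivation:
Executing turtle program step by step:
Start: pos=(1,-9), heading=180, pen down
REPEAT 6 [
  -- iteration 1/6 --
  LT 45: heading 180 -> 225
  LT 108: heading 225 -> 333
  LT 30: heading 333 -> 3
  LT 254: heading 3 -> 257
  -- iteration 2/6 --
  LT 45: heading 257 -> 302
  LT 108: heading 302 -> 50
  LT 30: heading 50 -> 80
  LT 254: heading 80 -> 334
  -- iteration 3/6 --
  LT 45: heading 334 -> 19
  LT 108: heading 19 -> 127
  LT 30: heading 127 -> 157
  LT 254: heading 157 -> 51
  -- iteration 4/6 --
  LT 45: heading 51 -> 96
  LT 108: heading 96 -> 204
  LT 30: heading 204 -> 234
  LT 254: heading 234 -> 128
  -- iteration 5/6 --
  LT 45: heading 128 -> 173
  LT 108: heading 173 -> 281
  LT 30: heading 281 -> 311
  LT 254: heading 311 -> 205
  -- iteration 6/6 --
  LT 45: heading 205 -> 250
  LT 108: heading 250 -> 358
  LT 30: heading 358 -> 28
  LT 254: heading 28 -> 282
]
FD 18: (1,-9) -> (4.742,-26.607) [heading=282, draw]
Final: pos=(4.742,-26.607), heading=282, 1 segment(s) drawn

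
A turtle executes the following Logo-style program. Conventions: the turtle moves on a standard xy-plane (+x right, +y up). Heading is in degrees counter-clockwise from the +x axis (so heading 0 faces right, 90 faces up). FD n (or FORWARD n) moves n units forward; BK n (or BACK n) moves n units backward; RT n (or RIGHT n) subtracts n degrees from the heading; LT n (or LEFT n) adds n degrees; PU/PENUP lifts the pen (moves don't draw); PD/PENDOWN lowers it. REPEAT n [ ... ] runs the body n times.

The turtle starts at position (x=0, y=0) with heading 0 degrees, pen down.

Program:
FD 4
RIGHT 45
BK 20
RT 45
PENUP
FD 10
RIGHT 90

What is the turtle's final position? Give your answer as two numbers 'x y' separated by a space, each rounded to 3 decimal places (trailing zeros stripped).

Executing turtle program step by step:
Start: pos=(0,0), heading=0, pen down
FD 4: (0,0) -> (4,0) [heading=0, draw]
RT 45: heading 0 -> 315
BK 20: (4,0) -> (-10.142,14.142) [heading=315, draw]
RT 45: heading 315 -> 270
PU: pen up
FD 10: (-10.142,14.142) -> (-10.142,4.142) [heading=270, move]
RT 90: heading 270 -> 180
Final: pos=(-10.142,4.142), heading=180, 2 segment(s) drawn

Answer: -10.142 4.142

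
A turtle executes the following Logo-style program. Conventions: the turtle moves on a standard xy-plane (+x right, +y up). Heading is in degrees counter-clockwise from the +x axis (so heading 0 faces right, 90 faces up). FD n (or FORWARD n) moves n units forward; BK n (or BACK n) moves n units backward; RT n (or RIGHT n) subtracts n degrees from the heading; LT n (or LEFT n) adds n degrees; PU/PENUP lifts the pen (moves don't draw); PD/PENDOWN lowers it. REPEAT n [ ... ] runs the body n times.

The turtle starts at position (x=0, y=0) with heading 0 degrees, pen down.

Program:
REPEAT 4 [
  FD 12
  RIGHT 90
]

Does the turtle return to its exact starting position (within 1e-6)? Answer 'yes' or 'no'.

Answer: yes

Derivation:
Executing turtle program step by step:
Start: pos=(0,0), heading=0, pen down
REPEAT 4 [
  -- iteration 1/4 --
  FD 12: (0,0) -> (12,0) [heading=0, draw]
  RT 90: heading 0 -> 270
  -- iteration 2/4 --
  FD 12: (12,0) -> (12,-12) [heading=270, draw]
  RT 90: heading 270 -> 180
  -- iteration 3/4 --
  FD 12: (12,-12) -> (0,-12) [heading=180, draw]
  RT 90: heading 180 -> 90
  -- iteration 4/4 --
  FD 12: (0,-12) -> (0,0) [heading=90, draw]
  RT 90: heading 90 -> 0
]
Final: pos=(0,0), heading=0, 4 segment(s) drawn

Start position: (0, 0)
Final position: (0, 0)
Distance = 0; < 1e-6 -> CLOSED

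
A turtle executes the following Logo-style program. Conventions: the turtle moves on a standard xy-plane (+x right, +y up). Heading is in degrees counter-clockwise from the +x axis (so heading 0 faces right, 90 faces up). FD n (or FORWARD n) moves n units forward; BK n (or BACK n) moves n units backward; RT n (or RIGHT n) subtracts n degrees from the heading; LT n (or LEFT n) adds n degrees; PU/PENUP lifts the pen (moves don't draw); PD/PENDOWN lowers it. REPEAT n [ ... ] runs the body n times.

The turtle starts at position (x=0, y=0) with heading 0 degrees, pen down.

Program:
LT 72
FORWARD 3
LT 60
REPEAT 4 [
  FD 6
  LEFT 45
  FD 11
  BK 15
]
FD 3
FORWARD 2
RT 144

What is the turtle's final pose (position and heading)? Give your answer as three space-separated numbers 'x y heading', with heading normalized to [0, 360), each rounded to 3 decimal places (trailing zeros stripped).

Answer: -6.007 3.338 168

Derivation:
Executing turtle program step by step:
Start: pos=(0,0), heading=0, pen down
LT 72: heading 0 -> 72
FD 3: (0,0) -> (0.927,2.853) [heading=72, draw]
LT 60: heading 72 -> 132
REPEAT 4 [
  -- iteration 1/4 --
  FD 6: (0.927,2.853) -> (-3.088,7.312) [heading=132, draw]
  LT 45: heading 132 -> 177
  FD 11: (-3.088,7.312) -> (-14.073,7.888) [heading=177, draw]
  BK 15: (-14.073,7.888) -> (0.907,7.103) [heading=177, draw]
  -- iteration 2/4 --
  FD 6: (0.907,7.103) -> (-5.085,7.417) [heading=177, draw]
  LT 45: heading 177 -> 222
  FD 11: (-5.085,7.417) -> (-13.26,0.056) [heading=222, draw]
  BK 15: (-13.26,0.056) -> (-2.112,10.093) [heading=222, draw]
  -- iteration 3/4 --
  FD 6: (-2.112,10.093) -> (-6.571,6.078) [heading=222, draw]
  LT 45: heading 222 -> 267
  FD 11: (-6.571,6.078) -> (-7.147,-4.906) [heading=267, draw]
  BK 15: (-7.147,-4.906) -> (-6.362,10.073) [heading=267, draw]
  -- iteration 4/4 --
  FD 6: (-6.362,10.073) -> (-6.676,4.081) [heading=267, draw]
  LT 45: heading 267 -> 312
  FD 11: (-6.676,4.081) -> (0.684,-4.093) [heading=312, draw]
  BK 15: (0.684,-4.093) -> (-9.352,7.054) [heading=312, draw]
]
FD 3: (-9.352,7.054) -> (-7.345,4.824) [heading=312, draw]
FD 2: (-7.345,4.824) -> (-6.007,3.338) [heading=312, draw]
RT 144: heading 312 -> 168
Final: pos=(-6.007,3.338), heading=168, 15 segment(s) drawn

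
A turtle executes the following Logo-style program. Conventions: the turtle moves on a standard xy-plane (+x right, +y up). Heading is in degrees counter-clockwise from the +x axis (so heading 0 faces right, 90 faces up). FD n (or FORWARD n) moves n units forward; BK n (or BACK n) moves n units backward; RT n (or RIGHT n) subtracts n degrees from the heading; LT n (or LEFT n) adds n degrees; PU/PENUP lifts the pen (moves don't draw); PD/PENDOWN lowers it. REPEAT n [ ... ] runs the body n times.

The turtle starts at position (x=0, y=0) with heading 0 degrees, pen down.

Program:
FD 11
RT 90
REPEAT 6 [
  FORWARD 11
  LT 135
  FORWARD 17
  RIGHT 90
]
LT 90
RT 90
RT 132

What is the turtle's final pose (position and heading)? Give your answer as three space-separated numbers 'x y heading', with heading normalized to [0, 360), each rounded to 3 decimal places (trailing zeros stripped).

Executing turtle program step by step:
Start: pos=(0,0), heading=0, pen down
FD 11: (0,0) -> (11,0) [heading=0, draw]
RT 90: heading 0 -> 270
REPEAT 6 [
  -- iteration 1/6 --
  FD 11: (11,0) -> (11,-11) [heading=270, draw]
  LT 135: heading 270 -> 45
  FD 17: (11,-11) -> (23.021,1.021) [heading=45, draw]
  RT 90: heading 45 -> 315
  -- iteration 2/6 --
  FD 11: (23.021,1.021) -> (30.799,-6.757) [heading=315, draw]
  LT 135: heading 315 -> 90
  FD 17: (30.799,-6.757) -> (30.799,10.243) [heading=90, draw]
  RT 90: heading 90 -> 0
  -- iteration 3/6 --
  FD 11: (30.799,10.243) -> (41.799,10.243) [heading=0, draw]
  LT 135: heading 0 -> 135
  FD 17: (41.799,10.243) -> (29.778,22.263) [heading=135, draw]
  RT 90: heading 135 -> 45
  -- iteration 4/6 --
  FD 11: (29.778,22.263) -> (37.556,30.042) [heading=45, draw]
  LT 135: heading 45 -> 180
  FD 17: (37.556,30.042) -> (20.556,30.042) [heading=180, draw]
  RT 90: heading 180 -> 90
  -- iteration 5/6 --
  FD 11: (20.556,30.042) -> (20.556,41.042) [heading=90, draw]
  LT 135: heading 90 -> 225
  FD 17: (20.556,41.042) -> (8.536,29.021) [heading=225, draw]
  RT 90: heading 225 -> 135
  -- iteration 6/6 --
  FD 11: (8.536,29.021) -> (0.757,36.799) [heading=135, draw]
  LT 135: heading 135 -> 270
  FD 17: (0.757,36.799) -> (0.757,19.799) [heading=270, draw]
  RT 90: heading 270 -> 180
]
LT 90: heading 180 -> 270
RT 90: heading 270 -> 180
RT 132: heading 180 -> 48
Final: pos=(0.757,19.799), heading=48, 13 segment(s) drawn

Answer: 0.757 19.799 48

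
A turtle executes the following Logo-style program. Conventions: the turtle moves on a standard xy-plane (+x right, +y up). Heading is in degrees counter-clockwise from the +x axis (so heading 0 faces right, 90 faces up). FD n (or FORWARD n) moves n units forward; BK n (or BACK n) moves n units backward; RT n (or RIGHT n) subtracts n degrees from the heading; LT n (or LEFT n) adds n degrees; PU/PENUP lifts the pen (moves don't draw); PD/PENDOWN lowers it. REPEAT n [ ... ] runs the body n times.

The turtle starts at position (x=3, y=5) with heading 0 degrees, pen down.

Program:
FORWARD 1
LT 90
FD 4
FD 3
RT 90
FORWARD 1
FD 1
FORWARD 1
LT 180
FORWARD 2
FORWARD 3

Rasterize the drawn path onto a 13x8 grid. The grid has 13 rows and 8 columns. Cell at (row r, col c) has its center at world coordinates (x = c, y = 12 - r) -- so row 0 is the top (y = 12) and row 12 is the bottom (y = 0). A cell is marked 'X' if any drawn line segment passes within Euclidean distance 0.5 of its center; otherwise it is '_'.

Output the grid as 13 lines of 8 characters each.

Answer: __XXXXXX
____X___
____X___
____X___
____X___
____X___
____X___
___XX___
________
________
________
________
________

Derivation:
Segment 0: (3,5) -> (4,5)
Segment 1: (4,5) -> (4,9)
Segment 2: (4,9) -> (4,12)
Segment 3: (4,12) -> (5,12)
Segment 4: (5,12) -> (6,12)
Segment 5: (6,12) -> (7,12)
Segment 6: (7,12) -> (5,12)
Segment 7: (5,12) -> (2,12)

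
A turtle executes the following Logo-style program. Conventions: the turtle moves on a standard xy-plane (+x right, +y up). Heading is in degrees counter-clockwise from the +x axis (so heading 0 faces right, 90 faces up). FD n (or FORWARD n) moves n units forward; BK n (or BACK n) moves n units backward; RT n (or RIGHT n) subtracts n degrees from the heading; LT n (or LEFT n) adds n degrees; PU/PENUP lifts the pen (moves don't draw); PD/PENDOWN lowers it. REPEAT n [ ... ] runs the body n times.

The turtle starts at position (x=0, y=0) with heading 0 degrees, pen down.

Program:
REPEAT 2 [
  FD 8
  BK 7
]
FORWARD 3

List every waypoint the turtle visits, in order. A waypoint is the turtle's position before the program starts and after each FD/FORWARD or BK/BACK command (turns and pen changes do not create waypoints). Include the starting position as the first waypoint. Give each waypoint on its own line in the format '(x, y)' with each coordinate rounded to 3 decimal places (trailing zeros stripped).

Executing turtle program step by step:
Start: pos=(0,0), heading=0, pen down
REPEAT 2 [
  -- iteration 1/2 --
  FD 8: (0,0) -> (8,0) [heading=0, draw]
  BK 7: (8,0) -> (1,0) [heading=0, draw]
  -- iteration 2/2 --
  FD 8: (1,0) -> (9,0) [heading=0, draw]
  BK 7: (9,0) -> (2,0) [heading=0, draw]
]
FD 3: (2,0) -> (5,0) [heading=0, draw]
Final: pos=(5,0), heading=0, 5 segment(s) drawn
Waypoints (6 total):
(0, 0)
(8, 0)
(1, 0)
(9, 0)
(2, 0)
(5, 0)

Answer: (0, 0)
(8, 0)
(1, 0)
(9, 0)
(2, 0)
(5, 0)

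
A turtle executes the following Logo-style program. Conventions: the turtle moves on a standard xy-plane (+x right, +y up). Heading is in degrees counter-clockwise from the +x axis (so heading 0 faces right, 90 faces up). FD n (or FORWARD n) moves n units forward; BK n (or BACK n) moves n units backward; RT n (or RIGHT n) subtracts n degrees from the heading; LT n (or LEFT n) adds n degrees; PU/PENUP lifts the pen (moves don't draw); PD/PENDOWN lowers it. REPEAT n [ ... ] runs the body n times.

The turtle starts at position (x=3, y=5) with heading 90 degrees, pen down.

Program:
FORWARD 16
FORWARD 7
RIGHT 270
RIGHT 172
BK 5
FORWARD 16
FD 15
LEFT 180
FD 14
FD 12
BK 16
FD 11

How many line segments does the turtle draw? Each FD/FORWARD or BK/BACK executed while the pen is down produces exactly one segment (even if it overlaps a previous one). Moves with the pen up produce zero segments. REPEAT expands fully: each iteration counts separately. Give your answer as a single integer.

Answer: 9

Derivation:
Executing turtle program step by step:
Start: pos=(3,5), heading=90, pen down
FD 16: (3,5) -> (3,21) [heading=90, draw]
FD 7: (3,21) -> (3,28) [heading=90, draw]
RT 270: heading 90 -> 180
RT 172: heading 180 -> 8
BK 5: (3,28) -> (-1.951,27.304) [heading=8, draw]
FD 16: (-1.951,27.304) -> (13.893,29.531) [heading=8, draw]
FD 15: (13.893,29.531) -> (28.747,31.619) [heading=8, draw]
LT 180: heading 8 -> 188
FD 14: (28.747,31.619) -> (14.883,29.67) [heading=188, draw]
FD 12: (14.883,29.67) -> (3,28) [heading=188, draw]
BK 16: (3,28) -> (18.844,30.227) [heading=188, draw]
FD 11: (18.844,30.227) -> (7.951,28.696) [heading=188, draw]
Final: pos=(7.951,28.696), heading=188, 9 segment(s) drawn
Segments drawn: 9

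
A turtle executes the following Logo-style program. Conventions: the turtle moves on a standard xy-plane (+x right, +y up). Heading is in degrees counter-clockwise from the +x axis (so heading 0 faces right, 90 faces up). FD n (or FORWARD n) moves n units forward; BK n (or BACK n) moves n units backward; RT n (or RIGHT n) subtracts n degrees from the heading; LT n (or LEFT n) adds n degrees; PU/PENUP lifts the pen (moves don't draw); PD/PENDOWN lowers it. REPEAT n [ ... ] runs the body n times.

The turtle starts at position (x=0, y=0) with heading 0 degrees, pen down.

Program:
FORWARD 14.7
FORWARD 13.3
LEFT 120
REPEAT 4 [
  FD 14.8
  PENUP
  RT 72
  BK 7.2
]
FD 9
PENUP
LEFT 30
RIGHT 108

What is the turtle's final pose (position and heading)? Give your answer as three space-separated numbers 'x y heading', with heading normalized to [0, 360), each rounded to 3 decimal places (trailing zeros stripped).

Answer: 30.073 7.441 114

Derivation:
Executing turtle program step by step:
Start: pos=(0,0), heading=0, pen down
FD 14.7: (0,0) -> (14.7,0) [heading=0, draw]
FD 13.3: (14.7,0) -> (28,0) [heading=0, draw]
LT 120: heading 0 -> 120
REPEAT 4 [
  -- iteration 1/4 --
  FD 14.8: (28,0) -> (20.6,12.817) [heading=120, draw]
  PU: pen up
  RT 72: heading 120 -> 48
  BK 7.2: (20.6,12.817) -> (15.782,7.467) [heading=48, move]
  -- iteration 2/4 --
  FD 14.8: (15.782,7.467) -> (25.685,18.465) [heading=48, move]
  PU: pen up
  RT 72: heading 48 -> 336
  BK 7.2: (25.685,18.465) -> (19.108,21.394) [heading=336, move]
  -- iteration 3/4 --
  FD 14.8: (19.108,21.394) -> (32.628,15.374) [heading=336, move]
  PU: pen up
  RT 72: heading 336 -> 264
  BK 7.2: (32.628,15.374) -> (33.381,22.534) [heading=264, move]
  -- iteration 4/4 --
  FD 14.8: (33.381,22.534) -> (31.834,7.816) [heading=264, move]
  PU: pen up
  RT 72: heading 264 -> 192
  BK 7.2: (31.834,7.816) -> (38.877,9.312) [heading=192, move]
]
FD 9: (38.877,9.312) -> (30.073,7.441) [heading=192, move]
PU: pen up
LT 30: heading 192 -> 222
RT 108: heading 222 -> 114
Final: pos=(30.073,7.441), heading=114, 3 segment(s) drawn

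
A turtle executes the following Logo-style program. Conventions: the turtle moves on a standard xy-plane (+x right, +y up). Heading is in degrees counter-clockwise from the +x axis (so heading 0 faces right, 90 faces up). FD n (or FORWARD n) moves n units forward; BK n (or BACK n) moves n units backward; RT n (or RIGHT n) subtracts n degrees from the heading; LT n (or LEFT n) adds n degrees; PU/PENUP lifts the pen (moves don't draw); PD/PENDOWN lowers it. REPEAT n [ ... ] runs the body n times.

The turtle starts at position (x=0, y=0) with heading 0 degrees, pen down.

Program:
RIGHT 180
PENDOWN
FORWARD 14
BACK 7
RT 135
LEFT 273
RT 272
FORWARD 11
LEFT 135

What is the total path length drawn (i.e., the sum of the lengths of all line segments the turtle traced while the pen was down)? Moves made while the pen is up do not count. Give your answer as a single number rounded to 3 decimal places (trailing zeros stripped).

Executing turtle program step by step:
Start: pos=(0,0), heading=0, pen down
RT 180: heading 0 -> 180
PD: pen down
FD 14: (0,0) -> (-14,0) [heading=180, draw]
BK 7: (-14,0) -> (-7,0) [heading=180, draw]
RT 135: heading 180 -> 45
LT 273: heading 45 -> 318
RT 272: heading 318 -> 46
FD 11: (-7,0) -> (0.641,7.913) [heading=46, draw]
LT 135: heading 46 -> 181
Final: pos=(0.641,7.913), heading=181, 3 segment(s) drawn

Segment lengths:
  seg 1: (0,0) -> (-14,0), length = 14
  seg 2: (-14,0) -> (-7,0), length = 7
  seg 3: (-7,0) -> (0.641,7.913), length = 11
Total = 32

Answer: 32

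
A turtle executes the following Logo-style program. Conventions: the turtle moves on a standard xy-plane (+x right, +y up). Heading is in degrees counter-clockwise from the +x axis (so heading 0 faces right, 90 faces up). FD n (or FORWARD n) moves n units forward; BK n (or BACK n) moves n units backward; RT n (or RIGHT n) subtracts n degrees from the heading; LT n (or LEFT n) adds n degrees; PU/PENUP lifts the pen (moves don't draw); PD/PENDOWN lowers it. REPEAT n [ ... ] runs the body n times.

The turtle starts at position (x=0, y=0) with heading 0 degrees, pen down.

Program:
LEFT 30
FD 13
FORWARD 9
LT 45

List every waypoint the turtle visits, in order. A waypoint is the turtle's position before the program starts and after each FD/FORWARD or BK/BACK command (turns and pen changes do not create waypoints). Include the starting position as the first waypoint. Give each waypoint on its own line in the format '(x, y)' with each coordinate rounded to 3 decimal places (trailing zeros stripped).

Executing turtle program step by step:
Start: pos=(0,0), heading=0, pen down
LT 30: heading 0 -> 30
FD 13: (0,0) -> (11.258,6.5) [heading=30, draw]
FD 9: (11.258,6.5) -> (19.053,11) [heading=30, draw]
LT 45: heading 30 -> 75
Final: pos=(19.053,11), heading=75, 2 segment(s) drawn
Waypoints (3 total):
(0, 0)
(11.258, 6.5)
(19.053, 11)

Answer: (0, 0)
(11.258, 6.5)
(19.053, 11)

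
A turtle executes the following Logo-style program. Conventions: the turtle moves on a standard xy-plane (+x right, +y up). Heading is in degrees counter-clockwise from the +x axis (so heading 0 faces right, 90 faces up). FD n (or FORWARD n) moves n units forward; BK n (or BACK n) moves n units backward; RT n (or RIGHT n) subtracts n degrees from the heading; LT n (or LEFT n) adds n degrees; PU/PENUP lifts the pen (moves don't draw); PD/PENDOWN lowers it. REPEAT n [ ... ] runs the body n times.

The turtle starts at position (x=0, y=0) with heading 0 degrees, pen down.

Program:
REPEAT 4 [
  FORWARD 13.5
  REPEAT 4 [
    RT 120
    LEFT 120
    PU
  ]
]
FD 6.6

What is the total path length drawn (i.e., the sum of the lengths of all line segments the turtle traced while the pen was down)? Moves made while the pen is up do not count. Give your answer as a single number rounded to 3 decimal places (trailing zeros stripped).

Executing turtle program step by step:
Start: pos=(0,0), heading=0, pen down
REPEAT 4 [
  -- iteration 1/4 --
  FD 13.5: (0,0) -> (13.5,0) [heading=0, draw]
  REPEAT 4 [
    -- iteration 1/4 --
    RT 120: heading 0 -> 240
    LT 120: heading 240 -> 0
    PU: pen up
    -- iteration 2/4 --
    RT 120: heading 0 -> 240
    LT 120: heading 240 -> 0
    PU: pen up
    -- iteration 3/4 --
    RT 120: heading 0 -> 240
    LT 120: heading 240 -> 0
    PU: pen up
    -- iteration 4/4 --
    RT 120: heading 0 -> 240
    LT 120: heading 240 -> 0
    PU: pen up
  ]
  -- iteration 2/4 --
  FD 13.5: (13.5,0) -> (27,0) [heading=0, move]
  REPEAT 4 [
    -- iteration 1/4 --
    RT 120: heading 0 -> 240
    LT 120: heading 240 -> 0
    PU: pen up
    -- iteration 2/4 --
    RT 120: heading 0 -> 240
    LT 120: heading 240 -> 0
    PU: pen up
    -- iteration 3/4 --
    RT 120: heading 0 -> 240
    LT 120: heading 240 -> 0
    PU: pen up
    -- iteration 4/4 --
    RT 120: heading 0 -> 240
    LT 120: heading 240 -> 0
    PU: pen up
  ]
  -- iteration 3/4 --
  FD 13.5: (27,0) -> (40.5,0) [heading=0, move]
  REPEAT 4 [
    -- iteration 1/4 --
    RT 120: heading 0 -> 240
    LT 120: heading 240 -> 0
    PU: pen up
    -- iteration 2/4 --
    RT 120: heading 0 -> 240
    LT 120: heading 240 -> 0
    PU: pen up
    -- iteration 3/4 --
    RT 120: heading 0 -> 240
    LT 120: heading 240 -> 0
    PU: pen up
    -- iteration 4/4 --
    RT 120: heading 0 -> 240
    LT 120: heading 240 -> 0
    PU: pen up
  ]
  -- iteration 4/4 --
  FD 13.5: (40.5,0) -> (54,0) [heading=0, move]
  REPEAT 4 [
    -- iteration 1/4 --
    RT 120: heading 0 -> 240
    LT 120: heading 240 -> 0
    PU: pen up
    -- iteration 2/4 --
    RT 120: heading 0 -> 240
    LT 120: heading 240 -> 0
    PU: pen up
    -- iteration 3/4 --
    RT 120: heading 0 -> 240
    LT 120: heading 240 -> 0
    PU: pen up
    -- iteration 4/4 --
    RT 120: heading 0 -> 240
    LT 120: heading 240 -> 0
    PU: pen up
  ]
]
FD 6.6: (54,0) -> (60.6,0) [heading=0, move]
Final: pos=(60.6,0), heading=0, 1 segment(s) drawn

Segment lengths:
  seg 1: (0,0) -> (13.5,0), length = 13.5
Total = 13.5

Answer: 13.5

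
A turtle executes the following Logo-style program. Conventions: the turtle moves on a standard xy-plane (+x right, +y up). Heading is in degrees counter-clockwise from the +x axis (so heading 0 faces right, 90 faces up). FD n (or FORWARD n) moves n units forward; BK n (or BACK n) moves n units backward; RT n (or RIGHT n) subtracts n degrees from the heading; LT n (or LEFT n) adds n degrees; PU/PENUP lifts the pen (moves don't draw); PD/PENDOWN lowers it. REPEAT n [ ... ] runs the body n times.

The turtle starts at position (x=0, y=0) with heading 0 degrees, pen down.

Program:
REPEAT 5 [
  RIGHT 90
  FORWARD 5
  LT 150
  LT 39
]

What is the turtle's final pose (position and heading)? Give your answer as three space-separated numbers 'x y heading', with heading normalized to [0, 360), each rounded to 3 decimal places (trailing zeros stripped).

Executing turtle program step by step:
Start: pos=(0,0), heading=0, pen down
REPEAT 5 [
  -- iteration 1/5 --
  RT 90: heading 0 -> 270
  FD 5: (0,0) -> (0,-5) [heading=270, draw]
  LT 150: heading 270 -> 60
  LT 39: heading 60 -> 99
  -- iteration 2/5 --
  RT 90: heading 99 -> 9
  FD 5: (0,-5) -> (4.938,-4.218) [heading=9, draw]
  LT 150: heading 9 -> 159
  LT 39: heading 159 -> 198
  -- iteration 3/5 --
  RT 90: heading 198 -> 108
  FD 5: (4.938,-4.218) -> (3.393,0.537) [heading=108, draw]
  LT 150: heading 108 -> 258
  LT 39: heading 258 -> 297
  -- iteration 4/5 --
  RT 90: heading 297 -> 207
  FD 5: (3.393,0.537) -> (-1.062,-1.732) [heading=207, draw]
  LT 150: heading 207 -> 357
  LT 39: heading 357 -> 36
  -- iteration 5/5 --
  RT 90: heading 36 -> 306
  FD 5: (-1.062,-1.732) -> (1.877,-5.778) [heading=306, draw]
  LT 150: heading 306 -> 96
  LT 39: heading 96 -> 135
]
Final: pos=(1.877,-5.778), heading=135, 5 segment(s) drawn

Answer: 1.877 -5.778 135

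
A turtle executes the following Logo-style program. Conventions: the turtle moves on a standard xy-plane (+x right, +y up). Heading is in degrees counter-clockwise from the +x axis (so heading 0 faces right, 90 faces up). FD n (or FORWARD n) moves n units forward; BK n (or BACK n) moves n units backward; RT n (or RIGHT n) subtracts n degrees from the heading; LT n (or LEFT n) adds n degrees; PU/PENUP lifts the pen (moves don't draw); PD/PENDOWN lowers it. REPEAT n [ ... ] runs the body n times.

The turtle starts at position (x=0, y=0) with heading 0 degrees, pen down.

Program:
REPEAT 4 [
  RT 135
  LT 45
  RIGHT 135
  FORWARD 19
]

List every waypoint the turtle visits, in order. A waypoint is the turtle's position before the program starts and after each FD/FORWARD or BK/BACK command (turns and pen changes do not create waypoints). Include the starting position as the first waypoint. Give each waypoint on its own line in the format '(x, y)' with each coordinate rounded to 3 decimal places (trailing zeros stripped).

Answer: (0, 0)
(-13.435, 13.435)
(-13.435, -5.565)
(0, 7.87)
(-19, 7.87)

Derivation:
Executing turtle program step by step:
Start: pos=(0,0), heading=0, pen down
REPEAT 4 [
  -- iteration 1/4 --
  RT 135: heading 0 -> 225
  LT 45: heading 225 -> 270
  RT 135: heading 270 -> 135
  FD 19: (0,0) -> (-13.435,13.435) [heading=135, draw]
  -- iteration 2/4 --
  RT 135: heading 135 -> 0
  LT 45: heading 0 -> 45
  RT 135: heading 45 -> 270
  FD 19: (-13.435,13.435) -> (-13.435,-5.565) [heading=270, draw]
  -- iteration 3/4 --
  RT 135: heading 270 -> 135
  LT 45: heading 135 -> 180
  RT 135: heading 180 -> 45
  FD 19: (-13.435,-5.565) -> (0,7.87) [heading=45, draw]
  -- iteration 4/4 --
  RT 135: heading 45 -> 270
  LT 45: heading 270 -> 315
  RT 135: heading 315 -> 180
  FD 19: (0,7.87) -> (-19,7.87) [heading=180, draw]
]
Final: pos=(-19,7.87), heading=180, 4 segment(s) drawn
Waypoints (5 total):
(0, 0)
(-13.435, 13.435)
(-13.435, -5.565)
(0, 7.87)
(-19, 7.87)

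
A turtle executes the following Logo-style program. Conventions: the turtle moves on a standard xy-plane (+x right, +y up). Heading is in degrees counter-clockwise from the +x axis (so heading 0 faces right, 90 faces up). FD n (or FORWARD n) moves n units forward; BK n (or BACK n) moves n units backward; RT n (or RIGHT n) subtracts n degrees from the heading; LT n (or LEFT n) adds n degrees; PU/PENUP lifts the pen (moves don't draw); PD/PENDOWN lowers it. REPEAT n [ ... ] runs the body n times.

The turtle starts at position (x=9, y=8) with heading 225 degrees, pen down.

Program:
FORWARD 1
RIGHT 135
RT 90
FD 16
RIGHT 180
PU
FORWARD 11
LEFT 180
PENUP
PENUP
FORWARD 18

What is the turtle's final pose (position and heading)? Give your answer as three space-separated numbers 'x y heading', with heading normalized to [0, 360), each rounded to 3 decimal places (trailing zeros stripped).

Executing turtle program step by step:
Start: pos=(9,8), heading=225, pen down
FD 1: (9,8) -> (8.293,7.293) [heading=225, draw]
RT 135: heading 225 -> 90
RT 90: heading 90 -> 0
FD 16: (8.293,7.293) -> (24.293,7.293) [heading=0, draw]
RT 180: heading 0 -> 180
PU: pen up
FD 11: (24.293,7.293) -> (13.293,7.293) [heading=180, move]
LT 180: heading 180 -> 0
PU: pen up
PU: pen up
FD 18: (13.293,7.293) -> (31.293,7.293) [heading=0, move]
Final: pos=(31.293,7.293), heading=0, 2 segment(s) drawn

Answer: 31.293 7.293 0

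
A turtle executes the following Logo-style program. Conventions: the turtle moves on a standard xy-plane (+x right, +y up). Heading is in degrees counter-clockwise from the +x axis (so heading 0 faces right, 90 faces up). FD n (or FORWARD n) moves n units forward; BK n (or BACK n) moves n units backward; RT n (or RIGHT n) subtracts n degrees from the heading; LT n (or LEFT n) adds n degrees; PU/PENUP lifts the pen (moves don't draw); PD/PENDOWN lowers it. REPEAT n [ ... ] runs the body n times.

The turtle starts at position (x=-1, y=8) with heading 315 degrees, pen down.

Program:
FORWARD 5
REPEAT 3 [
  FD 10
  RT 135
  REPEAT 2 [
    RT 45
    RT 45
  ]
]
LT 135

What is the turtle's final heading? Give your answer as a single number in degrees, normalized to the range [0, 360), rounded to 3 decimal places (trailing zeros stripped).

Executing turtle program step by step:
Start: pos=(-1,8), heading=315, pen down
FD 5: (-1,8) -> (2.536,4.464) [heading=315, draw]
REPEAT 3 [
  -- iteration 1/3 --
  FD 10: (2.536,4.464) -> (9.607,-2.607) [heading=315, draw]
  RT 135: heading 315 -> 180
  REPEAT 2 [
    -- iteration 1/2 --
    RT 45: heading 180 -> 135
    RT 45: heading 135 -> 90
    -- iteration 2/2 --
    RT 45: heading 90 -> 45
    RT 45: heading 45 -> 0
  ]
  -- iteration 2/3 --
  FD 10: (9.607,-2.607) -> (19.607,-2.607) [heading=0, draw]
  RT 135: heading 0 -> 225
  REPEAT 2 [
    -- iteration 1/2 --
    RT 45: heading 225 -> 180
    RT 45: heading 180 -> 135
    -- iteration 2/2 --
    RT 45: heading 135 -> 90
    RT 45: heading 90 -> 45
  ]
  -- iteration 3/3 --
  FD 10: (19.607,-2.607) -> (26.678,4.464) [heading=45, draw]
  RT 135: heading 45 -> 270
  REPEAT 2 [
    -- iteration 1/2 --
    RT 45: heading 270 -> 225
    RT 45: heading 225 -> 180
    -- iteration 2/2 --
    RT 45: heading 180 -> 135
    RT 45: heading 135 -> 90
  ]
]
LT 135: heading 90 -> 225
Final: pos=(26.678,4.464), heading=225, 4 segment(s) drawn

Answer: 225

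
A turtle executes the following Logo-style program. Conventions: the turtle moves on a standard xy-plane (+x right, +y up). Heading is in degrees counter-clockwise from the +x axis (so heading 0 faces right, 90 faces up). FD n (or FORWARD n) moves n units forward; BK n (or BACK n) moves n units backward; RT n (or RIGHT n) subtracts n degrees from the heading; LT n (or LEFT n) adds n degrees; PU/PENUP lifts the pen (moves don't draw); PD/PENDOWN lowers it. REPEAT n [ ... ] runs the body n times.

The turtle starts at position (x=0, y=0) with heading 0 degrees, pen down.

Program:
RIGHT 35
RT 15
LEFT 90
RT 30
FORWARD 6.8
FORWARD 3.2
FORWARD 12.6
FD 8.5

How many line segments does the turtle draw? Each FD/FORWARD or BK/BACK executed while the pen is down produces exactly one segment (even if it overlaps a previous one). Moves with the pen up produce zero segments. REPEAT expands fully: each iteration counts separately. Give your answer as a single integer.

Answer: 4

Derivation:
Executing turtle program step by step:
Start: pos=(0,0), heading=0, pen down
RT 35: heading 0 -> 325
RT 15: heading 325 -> 310
LT 90: heading 310 -> 40
RT 30: heading 40 -> 10
FD 6.8: (0,0) -> (6.697,1.181) [heading=10, draw]
FD 3.2: (6.697,1.181) -> (9.848,1.736) [heading=10, draw]
FD 12.6: (9.848,1.736) -> (22.257,3.924) [heading=10, draw]
FD 8.5: (22.257,3.924) -> (30.628,5.4) [heading=10, draw]
Final: pos=(30.628,5.4), heading=10, 4 segment(s) drawn
Segments drawn: 4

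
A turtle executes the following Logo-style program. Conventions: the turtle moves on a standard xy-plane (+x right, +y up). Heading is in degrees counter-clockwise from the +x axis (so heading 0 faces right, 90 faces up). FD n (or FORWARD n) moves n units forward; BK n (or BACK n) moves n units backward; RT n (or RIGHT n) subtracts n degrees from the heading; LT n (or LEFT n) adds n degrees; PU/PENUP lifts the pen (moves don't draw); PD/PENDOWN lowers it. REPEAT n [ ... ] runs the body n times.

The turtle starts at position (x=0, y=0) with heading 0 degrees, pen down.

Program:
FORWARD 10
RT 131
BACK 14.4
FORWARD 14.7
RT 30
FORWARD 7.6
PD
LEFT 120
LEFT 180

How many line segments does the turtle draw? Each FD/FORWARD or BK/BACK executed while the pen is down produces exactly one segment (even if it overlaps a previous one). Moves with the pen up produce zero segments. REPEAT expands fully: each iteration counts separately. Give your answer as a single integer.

Executing turtle program step by step:
Start: pos=(0,0), heading=0, pen down
FD 10: (0,0) -> (10,0) [heading=0, draw]
RT 131: heading 0 -> 229
BK 14.4: (10,0) -> (19.447,10.868) [heading=229, draw]
FD 14.7: (19.447,10.868) -> (9.803,-0.226) [heading=229, draw]
RT 30: heading 229 -> 199
FD 7.6: (9.803,-0.226) -> (2.617,-2.701) [heading=199, draw]
PD: pen down
LT 120: heading 199 -> 319
LT 180: heading 319 -> 139
Final: pos=(2.617,-2.701), heading=139, 4 segment(s) drawn
Segments drawn: 4

Answer: 4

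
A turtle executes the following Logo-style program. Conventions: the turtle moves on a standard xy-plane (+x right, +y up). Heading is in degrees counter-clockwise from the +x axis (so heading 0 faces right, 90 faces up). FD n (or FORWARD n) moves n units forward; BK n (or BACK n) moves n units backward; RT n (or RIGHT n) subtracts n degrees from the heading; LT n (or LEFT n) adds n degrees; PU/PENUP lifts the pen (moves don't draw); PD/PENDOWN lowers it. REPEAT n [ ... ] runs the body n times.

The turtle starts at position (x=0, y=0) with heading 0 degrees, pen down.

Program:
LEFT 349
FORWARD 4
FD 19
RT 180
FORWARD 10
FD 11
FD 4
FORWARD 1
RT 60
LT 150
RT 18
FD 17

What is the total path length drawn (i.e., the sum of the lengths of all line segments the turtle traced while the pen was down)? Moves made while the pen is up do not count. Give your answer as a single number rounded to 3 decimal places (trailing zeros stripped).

Answer: 66

Derivation:
Executing turtle program step by step:
Start: pos=(0,0), heading=0, pen down
LT 349: heading 0 -> 349
FD 4: (0,0) -> (3.927,-0.763) [heading=349, draw]
FD 19: (3.927,-0.763) -> (22.577,-4.389) [heading=349, draw]
RT 180: heading 349 -> 169
FD 10: (22.577,-4.389) -> (12.761,-2.481) [heading=169, draw]
FD 11: (12.761,-2.481) -> (1.963,-0.382) [heading=169, draw]
FD 4: (1.963,-0.382) -> (-1.963,0.382) [heading=169, draw]
FD 1: (-1.963,0.382) -> (-2.945,0.572) [heading=169, draw]
RT 60: heading 169 -> 109
LT 150: heading 109 -> 259
RT 18: heading 259 -> 241
FD 17: (-2.945,0.572) -> (-11.187,-14.296) [heading=241, draw]
Final: pos=(-11.187,-14.296), heading=241, 7 segment(s) drawn

Segment lengths:
  seg 1: (0,0) -> (3.927,-0.763), length = 4
  seg 2: (3.927,-0.763) -> (22.577,-4.389), length = 19
  seg 3: (22.577,-4.389) -> (12.761,-2.481), length = 10
  seg 4: (12.761,-2.481) -> (1.963,-0.382), length = 11
  seg 5: (1.963,-0.382) -> (-1.963,0.382), length = 4
  seg 6: (-1.963,0.382) -> (-2.945,0.572), length = 1
  seg 7: (-2.945,0.572) -> (-11.187,-14.296), length = 17
Total = 66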